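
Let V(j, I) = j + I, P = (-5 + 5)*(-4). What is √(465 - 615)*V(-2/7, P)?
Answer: -10*I*√6/7 ≈ -3.4993*I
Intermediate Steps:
P = 0 (P = 0*(-4) = 0)
V(j, I) = I + j
√(465 - 615)*V(-2/7, P) = √(465 - 615)*(0 - 2/7) = √(-150)*(0 - 2*⅐) = (5*I*√6)*(0 - 2/7) = (5*I*√6)*(-2/7) = -10*I*√6/7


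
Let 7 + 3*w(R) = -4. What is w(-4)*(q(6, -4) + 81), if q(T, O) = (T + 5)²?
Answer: -2222/3 ≈ -740.67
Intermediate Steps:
q(T, O) = (5 + T)²
w(R) = -11/3 (w(R) = -7/3 + (⅓)*(-4) = -7/3 - 4/3 = -11/3)
w(-4)*(q(6, -4) + 81) = -11*((5 + 6)² + 81)/3 = -11*(11² + 81)/3 = -11*(121 + 81)/3 = -11/3*202 = -2222/3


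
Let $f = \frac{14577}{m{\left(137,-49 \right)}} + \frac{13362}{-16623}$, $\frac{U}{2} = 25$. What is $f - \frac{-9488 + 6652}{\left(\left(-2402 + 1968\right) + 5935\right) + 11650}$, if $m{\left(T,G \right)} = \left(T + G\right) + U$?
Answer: $\frac{152992531927}{1457183262} \approx 104.99$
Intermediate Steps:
$U = 50$ ($U = 2 \cdot 25 = 50$)
$m{\left(T,G \right)} = 50 + G + T$ ($m{\left(T,G \right)} = \left(T + G\right) + 50 = \left(G + T\right) + 50 = 50 + G + T$)
$f = \frac{26718835}{254886}$ ($f = \frac{14577}{50 - 49 + 137} + \frac{13362}{-16623} = \frac{14577}{138} + 13362 \left(- \frac{1}{16623}\right) = 14577 \cdot \frac{1}{138} - \frac{4454}{5541} = \frac{4859}{46} - \frac{4454}{5541} = \frac{26718835}{254886} \approx 104.83$)
$f - \frac{-9488 + 6652}{\left(\left(-2402 + 1968\right) + 5935\right) + 11650} = \frac{26718835}{254886} - \frac{-9488 + 6652}{\left(\left(-2402 + 1968\right) + 5935\right) + 11650} = \frac{26718835}{254886} - - \frac{2836}{\left(-434 + 5935\right) + 11650} = \frac{26718835}{254886} - - \frac{2836}{5501 + 11650} = \frac{26718835}{254886} - - \frac{2836}{17151} = \frac{26718835}{254886} + \frac{2836}{17151} = \frac{152992531927}{1457183262}$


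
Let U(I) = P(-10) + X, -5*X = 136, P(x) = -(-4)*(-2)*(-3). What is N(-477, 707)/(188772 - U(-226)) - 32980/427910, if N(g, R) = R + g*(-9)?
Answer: -510782012/10097349479 ≈ -0.050586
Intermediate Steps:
N(g, R) = R - 9*g
P(x) = 24 (P(x) = -1*8*(-3) = -8*(-3) = 24)
X = -136/5 (X = -⅕*136 = -136/5 ≈ -27.200)
U(I) = -16/5 (U(I) = 24 - 136/5 = -16/5)
N(-477, 707)/(188772 - U(-226)) - 32980/427910 = (707 - 9*(-477))/(188772 - 1*(-16/5)) - 32980/427910 = (707 + 4293)/(188772 + 16/5) - 32980*1/427910 = 5000/(943876/5) - 3298/42791 = 5000*(5/943876) - 3298/42791 = 6250/235969 - 3298/42791 = -510782012/10097349479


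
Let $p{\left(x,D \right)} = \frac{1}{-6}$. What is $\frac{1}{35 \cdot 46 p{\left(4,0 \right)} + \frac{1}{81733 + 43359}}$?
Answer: $- \frac{375276}{100699057} \approx -0.0037267$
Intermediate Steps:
$p{\left(x,D \right)} = - \frac{1}{6}$
$\frac{1}{35 \cdot 46 p{\left(4,0 \right)} + \frac{1}{81733 + 43359}} = \frac{1}{35 \cdot 46 \left(- \frac{1}{6}\right) + \frac{1}{81733 + 43359}} = \frac{1}{1610 \left(- \frac{1}{6}\right) + \frac{1}{125092}} = \frac{1}{- \frac{805}{3} + \frac{1}{125092}} = \frac{1}{- \frac{100699057}{375276}} = - \frac{375276}{100699057}$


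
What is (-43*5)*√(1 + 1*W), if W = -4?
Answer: -215*I*√3 ≈ -372.39*I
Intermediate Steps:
(-43*5)*√(1 + 1*W) = (-43*5)*√(1 + 1*(-4)) = -215*√(1 - 4) = -215*I*√3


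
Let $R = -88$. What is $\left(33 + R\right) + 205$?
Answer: $150$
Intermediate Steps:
$\left(33 + R\right) + 205 = \left(33 - 88\right) + 205 = -55 + 205 = 150$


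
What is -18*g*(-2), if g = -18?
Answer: -648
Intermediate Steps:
-18*g*(-2) = -18*(-18)*(-2) = 324*(-2) = -648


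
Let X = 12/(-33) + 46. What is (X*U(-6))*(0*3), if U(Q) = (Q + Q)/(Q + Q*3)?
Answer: 0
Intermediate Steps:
U(Q) = ½ (U(Q) = (2*Q)/(Q + 3*Q) = (2*Q)/((4*Q)) = (2*Q)*(1/(4*Q)) = ½)
X = 502/11 (X = 12*(-1/33) + 46 = -4/11 + 46 = 502/11 ≈ 45.636)
(X*U(-6))*(0*3) = ((502/11)*(½))*(0*3) = (251/11)*0 = 0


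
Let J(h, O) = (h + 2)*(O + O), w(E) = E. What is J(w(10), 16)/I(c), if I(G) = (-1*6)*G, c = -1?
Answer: 64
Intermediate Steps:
J(h, O) = 2*O*(2 + h) (J(h, O) = (2 + h)*(2*O) = 2*O*(2 + h))
I(G) = -6*G
J(w(10), 16)/I(c) = (2*16*(2 + 10))/((-6*(-1))) = (2*16*12)/6 = 384*(1/6) = 64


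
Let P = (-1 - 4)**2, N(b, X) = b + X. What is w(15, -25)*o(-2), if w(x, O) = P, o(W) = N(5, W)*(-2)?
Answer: -150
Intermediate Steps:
N(b, X) = X + b
o(W) = -10 - 2*W (o(W) = (W + 5)*(-2) = (5 + W)*(-2) = -10 - 2*W)
P = 25 (P = (-5)**2 = 25)
w(x, O) = 25
w(15, -25)*o(-2) = 25*(-10 - 2*(-2)) = 25*(-10 + 4) = 25*(-6) = -150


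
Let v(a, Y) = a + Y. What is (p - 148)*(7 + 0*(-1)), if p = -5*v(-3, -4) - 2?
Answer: -805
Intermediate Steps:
v(a, Y) = Y + a
p = 33 (p = -5*(-4 - 3) - 2 = -5*(-7) - 2 = 35 - 2 = 33)
(p - 148)*(7 + 0*(-1)) = (33 - 148)*(7 + 0*(-1)) = -115*(7 + 0) = -115*7 = -805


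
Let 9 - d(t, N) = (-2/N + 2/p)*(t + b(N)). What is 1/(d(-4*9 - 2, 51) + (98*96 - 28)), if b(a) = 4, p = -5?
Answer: 15/140611 ≈ 0.00010668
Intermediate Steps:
d(t, N) = 9 - (4 + t)*(-⅖ - 2/N) (d(t, N) = 9 - (-2/N + 2/(-5))*(t + 4) = 9 - (-2/N + 2*(-⅕))*(4 + t) = 9 - (-2/N - ⅖)*(4 + t) = 9 - (-⅖ - 2/N)*(4 + t) = 9 - (4 + t)*(-⅖ - 2/N))
1/(d(-4*9 - 2, 51) + (98*96 - 28)) = 1/((⅕)*(40 + 10*(-4*9 - 2) + 53*51 + 2*51*(-4*9 - 2))/51 + (98*96 - 28)) = 1/((⅕)*(1/51)*(40 + 10*(-36 - 2) + 2703 + 2*51*(-36 - 2)) + (9408 - 28)) = 1/((⅕)*(1/51)*(40 + 10*(-38) + 2703 + 2*51*(-38)) + 9380) = 1/((⅕)*(1/51)*(40 - 380 + 2703 - 3876) + 9380) = 1/((⅕)*(1/51)*(-1513) + 9380) = 1/(-89/15 + 9380) = 1/(140611/15) = 15/140611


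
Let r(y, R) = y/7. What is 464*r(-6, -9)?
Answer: -2784/7 ≈ -397.71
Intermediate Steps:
r(y, R) = y/7 (r(y, R) = y*(⅐) = y/7)
464*r(-6, -9) = 464*((⅐)*(-6)) = 464*(-6/7) = -2784/7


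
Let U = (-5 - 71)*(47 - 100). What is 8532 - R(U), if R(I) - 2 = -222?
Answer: 8752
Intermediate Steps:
U = 4028 (U = -76*(-53) = 4028)
R(I) = -220 (R(I) = 2 - 222 = -220)
8532 - R(U) = 8532 - 1*(-220) = 8532 + 220 = 8752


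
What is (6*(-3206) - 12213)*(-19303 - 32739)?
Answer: 1636668858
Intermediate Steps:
(6*(-3206) - 12213)*(-19303 - 32739) = (-19236 - 12213)*(-52042) = -31449*(-52042) = 1636668858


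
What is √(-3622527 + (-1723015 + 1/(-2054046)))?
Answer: I*√22553402820165876918/2054046 ≈ 2312.0*I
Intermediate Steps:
√(-3622527 + (-1723015 + 1/(-2054046))) = √(-3622527 + (-1723015 - 1/2054046)) = √(-3622527 - 3539152068691/2054046) = √(-10979989162933/2054046) = I*√22553402820165876918/2054046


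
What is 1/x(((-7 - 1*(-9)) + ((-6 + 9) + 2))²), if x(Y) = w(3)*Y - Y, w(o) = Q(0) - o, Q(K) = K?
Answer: -1/196 ≈ -0.0051020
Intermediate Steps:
w(o) = -o (w(o) = 0 - o = -o)
x(Y) = -4*Y (x(Y) = (-1*3)*Y - Y = -3*Y - Y = -4*Y)
1/x(((-7 - 1*(-9)) + ((-6 + 9) + 2))²) = 1/(-4*((-7 - 1*(-9)) + ((-6 + 9) + 2))²) = 1/(-4*((-7 + 9) + (3 + 2))²) = 1/(-4*(2 + 5)²) = 1/(-4*7²) = 1/(-4*49) = 1/(-196) = -1/196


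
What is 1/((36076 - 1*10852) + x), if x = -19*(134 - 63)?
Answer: 1/23875 ≈ 4.1885e-5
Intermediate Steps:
x = -1349 (x = -19*71 = -1349)
1/((36076 - 1*10852) + x) = 1/((36076 - 1*10852) - 1349) = 1/((36076 - 10852) - 1349) = 1/(25224 - 1349) = 1/23875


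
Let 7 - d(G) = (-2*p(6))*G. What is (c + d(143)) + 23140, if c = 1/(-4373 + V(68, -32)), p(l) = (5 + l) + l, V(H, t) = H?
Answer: 120578744/4305 ≈ 28009.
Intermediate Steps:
p(l) = 5 + 2*l
d(G) = 7 + 34*G (d(G) = 7 - (-2*(5 + 2*6))*G = 7 - (-2*(5 + 12))*G = 7 - (-2*17)*G = 7 - (-34)*G = 7 + 34*G)
c = -1/4305 (c = 1/(-4373 + 68) = 1/(-4305) = -1/4305 ≈ -0.00023229)
(c + d(143)) + 23140 = (-1/4305 + (7 + 34*143)) + 23140 = (-1/4305 + (7 + 4862)) + 23140 = (-1/4305 + 4869) + 23140 = 20961044/4305 + 23140 = 120578744/4305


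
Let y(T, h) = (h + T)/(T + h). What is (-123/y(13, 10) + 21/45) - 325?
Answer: -6713/15 ≈ -447.53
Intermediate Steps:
y(T, h) = 1 (y(T, h) = (T + h)/(T + h) = 1)
(-123/y(13, 10) + 21/45) - 325 = (-123/1 + 21/45) - 325 = (-123*1 + 21*(1/45)) - 325 = (-123 + 7/15) - 325 = -1838/15 - 325 = -6713/15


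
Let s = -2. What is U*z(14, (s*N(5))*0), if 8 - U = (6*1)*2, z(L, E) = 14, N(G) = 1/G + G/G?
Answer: -56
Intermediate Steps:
N(G) = 1 + 1/G (N(G) = 1/G + 1 = 1 + 1/G)
U = -4 (U = 8 - 6*1*2 = 8 - 6*2 = 8 - 1*12 = 8 - 12 = -4)
U*z(14, (s*N(5))*0) = -4*14 = -56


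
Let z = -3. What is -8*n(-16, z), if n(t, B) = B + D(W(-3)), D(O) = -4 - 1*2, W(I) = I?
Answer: 72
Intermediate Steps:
D(O) = -6 (D(O) = -4 - 2 = -6)
n(t, B) = -6 + B (n(t, B) = B - 6 = -6 + B)
-8*n(-16, z) = -8*(-6 - 3) = -8*(-9) = 72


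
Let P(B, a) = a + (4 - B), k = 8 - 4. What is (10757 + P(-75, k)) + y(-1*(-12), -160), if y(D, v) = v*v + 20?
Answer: 36460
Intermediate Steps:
k = 4
P(B, a) = 4 + a - B
y(D, v) = 20 + v² (y(D, v) = v² + 20 = 20 + v²)
(10757 + P(-75, k)) + y(-1*(-12), -160) = (10757 + (4 + 4 - 1*(-75))) + (20 + (-160)²) = (10757 + (4 + 4 + 75)) + (20 + 25600) = (10757 + 83) + 25620 = 10840 + 25620 = 36460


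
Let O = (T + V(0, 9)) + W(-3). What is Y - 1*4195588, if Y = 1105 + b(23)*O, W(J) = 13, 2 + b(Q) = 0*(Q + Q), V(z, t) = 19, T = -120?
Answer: -4194307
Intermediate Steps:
b(Q) = -2 (b(Q) = -2 + 0*(Q + Q) = -2 + 0*(2*Q) = -2 + 0 = -2)
O = -88 (O = (-120 + 19) + 13 = -101 + 13 = -88)
Y = 1281 (Y = 1105 - 2*(-88) = 1105 + 176 = 1281)
Y - 1*4195588 = 1281 - 1*4195588 = 1281 - 4195588 = -4194307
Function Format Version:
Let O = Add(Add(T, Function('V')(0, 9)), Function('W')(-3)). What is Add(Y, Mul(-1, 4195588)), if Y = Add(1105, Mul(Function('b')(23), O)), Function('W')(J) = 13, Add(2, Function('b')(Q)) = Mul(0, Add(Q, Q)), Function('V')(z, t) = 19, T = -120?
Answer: -4194307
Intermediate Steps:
Function('b')(Q) = -2 (Function('b')(Q) = Add(-2, Mul(0, Add(Q, Q))) = Add(-2, Mul(0, Mul(2, Q))) = Add(-2, 0) = -2)
O = -88 (O = Add(Add(-120, 19), 13) = Add(-101, 13) = -88)
Y = 1281 (Y = Add(1105, Mul(-2, -88)) = Add(1105, 176) = 1281)
Add(Y, Mul(-1, 4195588)) = Add(1281, Mul(-1, 4195588)) = Add(1281, -4195588) = -4194307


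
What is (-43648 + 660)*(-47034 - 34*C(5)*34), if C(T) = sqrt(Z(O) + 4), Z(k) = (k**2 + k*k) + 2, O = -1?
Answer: 2021897592 + 99388256*sqrt(2) ≈ 2.1625e+9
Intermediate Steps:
Z(k) = 2 + 2*k**2 (Z(k) = (k**2 + k**2) + 2 = 2*k**2 + 2 = 2 + 2*k**2)
C(T) = 2*sqrt(2) (C(T) = sqrt((2 + 2*(-1)**2) + 4) = sqrt((2 + 2*1) + 4) = sqrt((2 + 2) + 4) = sqrt(4 + 4) = sqrt(8) = 2*sqrt(2))
(-43648 + 660)*(-47034 - 34*C(5)*34) = (-43648 + 660)*(-47034 - 68*sqrt(2)*34) = -42988*(-47034 - 68*sqrt(2)*34) = -42988*(-47034 - 2312*sqrt(2)) = 2021897592 + 99388256*sqrt(2)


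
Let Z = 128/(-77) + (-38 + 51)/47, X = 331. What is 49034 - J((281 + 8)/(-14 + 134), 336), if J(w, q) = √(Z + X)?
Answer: 49034 - √4317011006/3619 ≈ 49016.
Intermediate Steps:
Z = -5015/3619 (Z = 128*(-1/77) + 13*(1/47) = -128/77 + 13/47 = -5015/3619 ≈ -1.3857)
J(w, q) = √4317011006/3619 (J(w, q) = √(-5015/3619 + 331) = √(1192874/3619) = √4317011006/3619)
49034 - J((281 + 8)/(-14 + 134), 336) = 49034 - √4317011006/3619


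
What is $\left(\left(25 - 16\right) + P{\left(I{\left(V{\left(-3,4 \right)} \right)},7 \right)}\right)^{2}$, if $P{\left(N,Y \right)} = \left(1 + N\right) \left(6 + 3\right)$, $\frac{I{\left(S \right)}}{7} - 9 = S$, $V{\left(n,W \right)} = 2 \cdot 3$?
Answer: $927369$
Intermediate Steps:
$V{\left(n,W \right)} = 6$
$I{\left(S \right)} = 63 + 7 S$
$P{\left(N,Y \right)} = 9 + 9 N$ ($P{\left(N,Y \right)} = \left(1 + N\right) 9 = 9 + 9 N$)
$\left(\left(25 - 16\right) + P{\left(I{\left(V{\left(-3,4 \right)} \right)},7 \right)}\right)^{2} = \left(\left(25 - 16\right) + \left(9 + 9 \left(63 + 7 \cdot 6\right)\right)\right)^{2} = \left(\left(25 - 16\right) + \left(9 + 9 \left(63 + 42\right)\right)\right)^{2} = \left(9 + \left(9 + 9 \cdot 105\right)\right)^{2} = \left(9 + \left(9 + 945\right)\right)^{2} = \left(9 + 954\right)^{2} = 963^{2} = 927369$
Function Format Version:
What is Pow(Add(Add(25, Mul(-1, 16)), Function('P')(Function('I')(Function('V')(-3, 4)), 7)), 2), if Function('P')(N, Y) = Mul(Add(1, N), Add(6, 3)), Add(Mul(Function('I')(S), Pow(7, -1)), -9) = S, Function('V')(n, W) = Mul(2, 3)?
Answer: 927369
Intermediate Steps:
Function('V')(n, W) = 6
Function('I')(S) = Add(63, Mul(7, S))
Function('P')(N, Y) = Add(9, Mul(9, N)) (Function('P')(N, Y) = Mul(Add(1, N), 9) = Add(9, Mul(9, N)))
Pow(Add(Add(25, Mul(-1, 16)), Function('P')(Function('I')(Function('V')(-3, 4)), 7)), 2) = Pow(Add(Add(25, Mul(-1, 16)), Add(9, Mul(9, Add(63, Mul(7, 6))))), 2) = Pow(Add(Add(25, -16), Add(9, Mul(9, Add(63, 42)))), 2) = Pow(Add(9, Add(9, Mul(9, 105))), 2) = Pow(Add(9, Add(9, 945)), 2) = Pow(Add(9, 954), 2) = Pow(963, 2) = 927369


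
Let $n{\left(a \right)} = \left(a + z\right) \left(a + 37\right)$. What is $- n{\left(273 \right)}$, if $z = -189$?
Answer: $-26040$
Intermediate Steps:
$n{\left(a \right)} = \left(-189 + a\right) \left(37 + a\right)$ ($n{\left(a \right)} = \left(a - 189\right) \left(a + 37\right) = \left(-189 + a\right) \left(37 + a\right)$)
$- n{\left(273 \right)} = - (-6993 + 273^{2} - 41496) = - (-6993 + 74529 - 41496) = \left(-1\right) 26040 = -26040$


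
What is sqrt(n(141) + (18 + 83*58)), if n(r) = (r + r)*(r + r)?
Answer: 2*sqrt(21089) ≈ 290.44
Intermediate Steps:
n(r) = 4*r**2 (n(r) = (2*r)*(2*r) = 4*r**2)
sqrt(n(141) + (18 + 83*58)) = sqrt(4*141**2 + (18 + 83*58)) = sqrt(4*19881 + (18 + 4814)) = sqrt(79524 + 4832) = sqrt(84356) = 2*sqrt(21089)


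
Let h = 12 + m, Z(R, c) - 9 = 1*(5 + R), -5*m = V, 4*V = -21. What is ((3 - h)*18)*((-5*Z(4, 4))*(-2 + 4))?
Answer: 32562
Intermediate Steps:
V = -21/4 (V = (¼)*(-21) = -21/4 ≈ -5.2500)
m = 21/20 (m = -⅕*(-21/4) = 21/20 ≈ 1.0500)
Z(R, c) = 14 + R (Z(R, c) = 9 + 1*(5 + R) = 9 + (5 + R) = 14 + R)
h = 261/20 (h = 12 + 21/20 = 261/20 ≈ 13.050)
((3 - h)*18)*((-5*Z(4, 4))*(-2 + 4)) = ((3 - 1*261/20)*18)*((-5*(14 + 4))*(-2 + 4)) = ((3 - 261/20)*18)*(-5*18*2) = (-201/20*18)*(-90*2) = -1809/10*(-180) = 32562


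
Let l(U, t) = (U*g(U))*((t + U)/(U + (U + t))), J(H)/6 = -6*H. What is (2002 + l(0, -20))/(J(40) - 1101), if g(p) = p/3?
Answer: -26/33 ≈ -0.78788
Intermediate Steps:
g(p) = p/3 (g(p) = p*(⅓) = p/3)
J(H) = -36*H (J(H) = 6*(-6*H) = -36*H)
l(U, t) = U²*(U + t)/(3*(t + 2*U)) (l(U, t) = (U*(U/3))*((t + U)/(U + (U + t))) = (U²/3)*((U + t)/(t + 2*U)) = U²*(U + t)/(3*(t + 2*U)))
(2002 + l(0, -20))/(J(40) - 1101) = (2002 + (⅓)*0²*(0 - 20)/(-20 + 2*0))/(-36*40 - 1101) = (2002 + (⅓)*0*(-20)/(-20 + 0))/(-1440 - 1101) = (2002 + (⅓)*0*(-20)/(-20))/(-2541) = (2002 + (⅓)*0*(-1/20)*(-20))*(-1/2541) = (2002 + 0)*(-1/2541) = 2002*(-1/2541) = -26/33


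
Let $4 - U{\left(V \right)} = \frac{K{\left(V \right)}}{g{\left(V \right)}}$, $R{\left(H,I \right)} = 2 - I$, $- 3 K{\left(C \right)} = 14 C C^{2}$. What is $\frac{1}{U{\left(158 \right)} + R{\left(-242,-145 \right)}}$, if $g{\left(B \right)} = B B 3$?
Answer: $\frac{9}{3571} \approx 0.0025203$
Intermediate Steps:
$K{\left(C \right)} = - \frac{14 C^{3}}{3}$ ($K{\left(C \right)} = - \frac{14 C C^{2}}{3} = - \frac{14 C^{3}}{3}$)
$g{\left(B \right)} = 3 B^{2}$ ($g{\left(B \right)} = B^{2} \cdot 3 = 3 B^{2}$)
$U{\left(V \right)} = 4 + \frac{14 V}{9}$ ($U{\left(V \right)} = 4 - \frac{\left(- \frac{14}{3}\right) V^{3}}{3 V^{2}} = 4 - - \frac{14 V^{3}}{3} \frac{1}{3 V^{2}} = 4 - - \frac{14 V}{9} = 4 + \frac{14 V}{9}$)
$\frac{1}{U{\left(158 \right)} + R{\left(-242,-145 \right)}} = \frac{1}{\left(4 + \frac{14}{9} \cdot 158\right) + \left(2 - -145\right)} = \frac{1}{\left(4 + \frac{2212}{9}\right) + \left(2 + 145\right)} = \frac{1}{\frac{2248}{9} + 147} = \frac{1}{\frac{3571}{9}} = \frac{9}{3571}$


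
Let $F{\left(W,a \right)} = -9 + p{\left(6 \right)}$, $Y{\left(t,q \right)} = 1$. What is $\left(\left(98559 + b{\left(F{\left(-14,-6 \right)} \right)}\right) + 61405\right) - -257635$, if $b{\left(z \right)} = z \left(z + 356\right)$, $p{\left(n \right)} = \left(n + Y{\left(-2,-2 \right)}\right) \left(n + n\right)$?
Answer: $449924$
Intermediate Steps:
$p{\left(n \right)} = 2 n \left(1 + n\right)$ ($p{\left(n \right)} = \left(n + 1\right) \left(n + n\right) = \left(1 + n\right) 2 n = 2 n \left(1 + n\right)$)
$F{\left(W,a \right)} = 75$ ($F{\left(W,a \right)} = -9 + 2 \cdot 6 \left(1 + 6\right) = -9 + 2 \cdot 6 \cdot 7 = -9 + 84 = 75$)
$b{\left(z \right)} = z \left(356 + z\right)$
$\left(\left(98559 + b{\left(F{\left(-14,-6 \right)} \right)}\right) + 61405\right) - -257635 = \left(\left(98559 + 75 \left(356 + 75\right)\right) + 61405\right) - -257635 = \left(\left(98559 + 75 \cdot 431\right) + 61405\right) + 257635 = \left(\left(98559 + 32325\right) + 61405\right) + 257635 = \left(130884 + 61405\right) + 257635 = 192289 + 257635 = 449924$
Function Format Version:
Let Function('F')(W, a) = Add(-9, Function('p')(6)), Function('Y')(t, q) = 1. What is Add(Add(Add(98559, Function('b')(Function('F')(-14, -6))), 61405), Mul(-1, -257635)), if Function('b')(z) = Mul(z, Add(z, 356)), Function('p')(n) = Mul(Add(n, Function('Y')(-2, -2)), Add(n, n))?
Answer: 449924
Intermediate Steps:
Function('p')(n) = Mul(2, n, Add(1, n)) (Function('p')(n) = Mul(Add(n, 1), Add(n, n)) = Mul(Add(1, n), Mul(2, n)) = Mul(2, n, Add(1, n)))
Function('F')(W, a) = 75 (Function('F')(W, a) = Add(-9, Mul(2, 6, Add(1, 6))) = Add(-9, Mul(2, 6, 7)) = Add(-9, 84) = 75)
Function('b')(z) = Mul(z, Add(356, z))
Add(Add(Add(98559, Function('b')(Function('F')(-14, -6))), 61405), Mul(-1, -257635)) = Add(Add(Add(98559, Mul(75, Add(356, 75))), 61405), Mul(-1, -257635)) = Add(Add(Add(98559, Mul(75, 431)), 61405), 257635) = Add(Add(Add(98559, 32325), 61405), 257635) = Add(Add(130884, 61405), 257635) = Add(192289, 257635) = 449924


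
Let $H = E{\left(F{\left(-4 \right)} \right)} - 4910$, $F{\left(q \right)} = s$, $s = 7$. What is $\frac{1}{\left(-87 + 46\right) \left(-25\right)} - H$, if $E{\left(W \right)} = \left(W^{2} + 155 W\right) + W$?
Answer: $\frac{3863226}{1025} \approx 3769.0$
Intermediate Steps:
$F{\left(q \right)} = 7$
$E{\left(W \right)} = W^{2} + 156 W$
$H = -3769$ ($H = 7 \left(156 + 7\right) - 4910 = 7 \cdot 163 - 4910 = 1141 - 4910 = -3769$)
$\frac{1}{\left(-87 + 46\right) \left(-25\right)} - H = \frac{1}{\left(-87 + 46\right) \left(-25\right)} - -3769 = \frac{1}{\left(-41\right) \left(-25\right)} + 3769 = \frac{1}{1025} + 3769 = \frac{3863226}{1025}$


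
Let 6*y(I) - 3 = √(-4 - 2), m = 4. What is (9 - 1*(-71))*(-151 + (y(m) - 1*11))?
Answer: -12920 + 40*I*√6/3 ≈ -12920.0 + 32.66*I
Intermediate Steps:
y(I) = ½ + I*√6/6 (y(I) = ½ + √(-4 - 2)/6 = ½ + √(-6)/6 = ½ + (I*√6)/6 = ½ + I*√6/6)
(9 - 1*(-71))*(-151 + (y(m) - 1*11)) = (9 - 1*(-71))*(-151 + ((½ + I*√6/6) - 1*11)) = (9 + 71)*(-151 + ((½ + I*√6/6) - 11)) = 80*(-151 + (-21/2 + I*√6/6)) = 80*(-323/2 + I*√6/6) = -12920 + 40*I*√6/3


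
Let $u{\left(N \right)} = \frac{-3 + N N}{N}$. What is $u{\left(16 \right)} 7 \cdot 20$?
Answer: $\frac{8855}{4} \approx 2213.8$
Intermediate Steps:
$u{\left(N \right)} = \frac{-3 + N^{2}}{N}$
$u{\left(16 \right)} 7 \cdot 20 = \left(16 - \frac{3}{16}\right) 7 \cdot 20 = \left(16 - \frac{3}{16}\right) 140 = \frac{253}{16} \cdot 140 = \frac{8855}{4}$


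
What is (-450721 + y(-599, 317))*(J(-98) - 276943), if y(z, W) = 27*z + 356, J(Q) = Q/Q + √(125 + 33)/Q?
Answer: 129203966796 + 233269*√158/49 ≈ 1.2920e+11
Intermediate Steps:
J(Q) = 1 + √158/Q
y(z, W) = 356 + 27*z
(-450721 + y(-599, 317))*(J(-98) - 276943) = (-450721 + (356 + 27*(-599)))*((-98 + √158)/(-98) - 276943) = (-450721 + (356 - 16173))*(-(-98 + √158)/98 - 276943) = (-450721 - 15817)*((1 - √158/98) - 276943) = -466538*(-276942 - √158/98) = 129203966796 + 233269*√158/49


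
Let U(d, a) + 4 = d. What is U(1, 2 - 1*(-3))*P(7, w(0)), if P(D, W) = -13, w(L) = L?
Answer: 39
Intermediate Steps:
U(d, a) = -4 + d
U(1, 2 - 1*(-3))*P(7, w(0)) = (-4 + 1)*(-13) = -3*(-13) = 39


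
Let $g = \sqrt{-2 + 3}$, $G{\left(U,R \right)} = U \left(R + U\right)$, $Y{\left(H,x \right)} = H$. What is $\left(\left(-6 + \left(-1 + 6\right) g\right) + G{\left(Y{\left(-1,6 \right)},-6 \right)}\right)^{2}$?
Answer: $36$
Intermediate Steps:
$g = 1$ ($g = \sqrt{1} = 1$)
$\left(\left(-6 + \left(-1 + 6\right) g\right) + G{\left(Y{\left(-1,6 \right)},-6 \right)}\right)^{2} = \left(\left(-6 + \left(-1 + 6\right) 1\right) - \left(-6 - 1\right)\right)^{2} = \left(\left(-6 + 5 \cdot 1\right) - -7\right)^{2} = \left(\left(-6 + 5\right) + 7\right)^{2} = \left(-1 + 7\right)^{2} = 6^{2} = 36$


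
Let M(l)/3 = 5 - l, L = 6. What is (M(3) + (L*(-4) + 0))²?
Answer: 324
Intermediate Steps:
M(l) = 15 - 3*l (M(l) = 3*(5 - l) = 15 - 3*l)
(M(3) + (L*(-4) + 0))² = ((15 - 3*3) + (6*(-4) + 0))² = ((15 - 9) + (-24 + 0))² = (6 - 24)² = (-18)² = 324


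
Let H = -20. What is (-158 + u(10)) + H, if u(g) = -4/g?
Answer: -892/5 ≈ -178.40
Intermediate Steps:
(-158 + u(10)) + H = (-158 - 4/10) - 20 = (-158 - 4*⅒) - 20 = (-158 - ⅖) - 20 = -792/5 - 20 = -892/5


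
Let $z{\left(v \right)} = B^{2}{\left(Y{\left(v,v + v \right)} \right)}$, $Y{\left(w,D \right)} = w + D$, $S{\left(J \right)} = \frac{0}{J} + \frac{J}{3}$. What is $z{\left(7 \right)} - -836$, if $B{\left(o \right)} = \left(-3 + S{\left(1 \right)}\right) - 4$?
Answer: $\frac{7924}{9} \approx 880.44$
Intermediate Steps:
$S{\left(J \right)} = \frac{J}{3}$ ($S{\left(J \right)} = 0 + J \frac{1}{3} = 0 + \frac{J}{3} = \frac{J}{3}$)
$Y{\left(w,D \right)} = D + w$
$B{\left(o \right)} = - \frac{20}{3}$ ($B{\left(o \right)} = \left(-3 + \frac{1}{3} \cdot 1\right) - 4 = \left(-3 + \frac{1}{3}\right) - 4 = - \frac{8}{3} - 4 = - \frac{20}{3}$)
$z{\left(v \right)} = \frac{400}{9}$ ($z{\left(v \right)} = \left(- \frac{20}{3}\right)^{2} = \frac{400}{9}$)
$z{\left(7 \right)} - -836 = \frac{400}{9} - -836 = \frac{400}{9} + 836 = \frac{7924}{9}$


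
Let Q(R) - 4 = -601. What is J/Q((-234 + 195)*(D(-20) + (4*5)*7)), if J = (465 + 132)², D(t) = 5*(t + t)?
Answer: -597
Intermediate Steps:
D(t) = 10*t (D(t) = 5*(2*t) = 10*t)
Q(R) = -597 (Q(R) = 4 - 601 = -597)
J = 356409 (J = 597² = 356409)
J/Q((-234 + 195)*(D(-20) + (4*5)*7)) = 356409/(-597) = 356409*(-1/597) = -597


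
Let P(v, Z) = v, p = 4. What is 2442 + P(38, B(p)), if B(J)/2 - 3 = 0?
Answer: 2480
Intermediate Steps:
B(J) = 6 (B(J) = 6 + 2*0 = 6 + 0 = 6)
2442 + P(38, B(p)) = 2442 + 38 = 2480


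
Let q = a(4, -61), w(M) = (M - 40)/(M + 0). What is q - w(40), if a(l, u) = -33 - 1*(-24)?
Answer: -9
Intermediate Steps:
w(M) = (-40 + M)/M
a(l, u) = -9 (a(l, u) = -33 + 24 = -9)
q = -9
q - w(40) = -9 - (-40 + 40)/40 = -9 - 0/40 = -9 - 1*0 = -9 + 0 = -9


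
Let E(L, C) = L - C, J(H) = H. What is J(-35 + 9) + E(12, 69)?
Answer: -83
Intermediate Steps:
J(-35 + 9) + E(12, 69) = (-35 + 9) + (12 - 1*69) = -26 + (12 - 69) = -26 - 57 = -83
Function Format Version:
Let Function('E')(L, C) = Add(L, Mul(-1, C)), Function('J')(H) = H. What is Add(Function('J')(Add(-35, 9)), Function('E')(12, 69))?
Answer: -83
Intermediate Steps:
Add(Function('J')(Add(-35, 9)), Function('E')(12, 69)) = Add(Add(-35, 9), Add(12, Mul(-1, 69))) = Add(-26, Add(12, -69)) = Add(-26, -57) = -83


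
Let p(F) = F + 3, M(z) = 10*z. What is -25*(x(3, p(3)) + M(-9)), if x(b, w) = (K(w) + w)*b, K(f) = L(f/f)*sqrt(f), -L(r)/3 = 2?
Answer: 1800 + 450*sqrt(6) ≈ 2902.3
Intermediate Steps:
L(r) = -6 (L(r) = -3*2 = -6)
K(f) = -6*sqrt(f)
p(F) = 3 + F
x(b, w) = b*(w - 6*sqrt(w)) (x(b, w) = (-6*sqrt(w) + w)*b = (w - 6*sqrt(w))*b = b*(w - 6*sqrt(w)))
-25*(x(3, p(3)) + M(-9)) = -25*(3*((3 + 3) - 6*sqrt(3 + 3)) + 10*(-9)) = -25*(3*(6 - 6*sqrt(6)) - 90) = -25*((18 - 18*sqrt(6)) - 90) = -25*(-72 - 18*sqrt(6)) = 1800 + 450*sqrt(6)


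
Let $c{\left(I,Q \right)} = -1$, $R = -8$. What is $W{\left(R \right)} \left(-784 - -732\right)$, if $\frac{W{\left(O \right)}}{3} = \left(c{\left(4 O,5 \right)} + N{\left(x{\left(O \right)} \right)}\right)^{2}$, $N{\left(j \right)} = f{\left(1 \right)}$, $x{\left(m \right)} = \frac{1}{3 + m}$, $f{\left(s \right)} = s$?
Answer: $0$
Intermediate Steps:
$N{\left(j \right)} = 1$
$W{\left(O \right)} = 0$ ($W{\left(O \right)} = 3 \left(-1 + 1\right)^{2} = 3 \cdot 0^{2} = 3 \cdot 0 = 0$)
$W{\left(R \right)} \left(-784 - -732\right) = 0 \left(-784 - -732\right) = 0 \left(-784 + 732\right) = 0 \left(-52\right) = 0$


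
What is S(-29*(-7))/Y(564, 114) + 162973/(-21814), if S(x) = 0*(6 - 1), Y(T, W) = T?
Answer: -162973/21814 ≈ -7.4710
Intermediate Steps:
S(x) = 0 (S(x) = 0*5 = 0)
S(-29*(-7))/Y(564, 114) + 162973/(-21814) = 0/564 + 162973/(-21814) = 0*(1/564) + 162973*(-1/21814) = 0 - 162973/21814 = -162973/21814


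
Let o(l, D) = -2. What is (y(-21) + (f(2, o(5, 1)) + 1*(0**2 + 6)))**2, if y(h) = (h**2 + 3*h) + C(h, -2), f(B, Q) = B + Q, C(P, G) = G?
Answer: 145924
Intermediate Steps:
y(h) = -2 + h**2 + 3*h (y(h) = (h**2 + 3*h) - 2 = -2 + h**2 + 3*h)
(y(-21) + (f(2, o(5, 1)) + 1*(0**2 + 6)))**2 = ((-2 + (-21)**2 + 3*(-21)) + ((2 - 2) + 1*(0**2 + 6)))**2 = ((-2 + 441 - 63) + (0 + 1*(0 + 6)))**2 = (376 + (0 + 1*6))**2 = (376 + (0 + 6))**2 = (376 + 6)**2 = 382**2 = 145924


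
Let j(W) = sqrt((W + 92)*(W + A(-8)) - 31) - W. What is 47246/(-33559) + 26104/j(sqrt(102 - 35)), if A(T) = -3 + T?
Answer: 2*(-438012068 - 23623*sqrt(67) + 23623*sqrt(-976 + 81*sqrt(67)))/(33559*(sqrt(67) - sqrt(-976 + 81*sqrt(67)))) ≈ -563.72 - 1215.4*I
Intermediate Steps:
j(W) = sqrt(-31 + (-11 + W)*(92 + W)) - W (j(W) = sqrt((W + 92)*(W + (-3 - 8)) - 31) - W = sqrt((92 + W)*(W - 11) - 31) - W = sqrt((92 + W)*(-11 + W) - 31) - W = sqrt((-11 + W)*(92 + W) - 31) - W = sqrt(-31 + (-11 + W)*(92 + W)) - W)
47246/(-33559) + 26104/j(sqrt(102 - 35)) = 47246/(-33559) + 26104/(sqrt(-1043 + (sqrt(102 - 35))**2 + 81*sqrt(102 - 35)) - sqrt(102 - 35)) = 47246*(-1/33559) + 26104/(sqrt(-1043 + (sqrt(67))**2 + 81*sqrt(67)) - sqrt(67)) = -47246/33559 + 26104/(sqrt(-1043 + 67 + 81*sqrt(67)) - sqrt(67)) = -47246/33559 + 26104/(sqrt(-976 + 81*sqrt(67)) - sqrt(67))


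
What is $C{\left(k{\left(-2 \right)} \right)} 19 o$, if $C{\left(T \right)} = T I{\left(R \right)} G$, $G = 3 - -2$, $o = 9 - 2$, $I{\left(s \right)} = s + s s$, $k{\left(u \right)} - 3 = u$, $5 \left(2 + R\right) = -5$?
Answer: $3990$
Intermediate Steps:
$R = -3$ ($R = -2 + \frac{1}{5} \left(-5\right) = -2 - 1 = -3$)
$k{\left(u \right)} = 3 + u$
$I{\left(s \right)} = s + s^{2}$
$o = 7$ ($o = 9 - 2 = 7$)
$G = 5$ ($G = 3 + 2 = 5$)
$C{\left(T \right)} = 30 T$ ($C{\left(T \right)} = T \left(- 3 \left(1 - 3\right)\right) 5 = T \left(\left(-3\right) \left(-2\right)\right) 5 = T 6 \cdot 5 = 6 T 5 = 30 T$)
$C{\left(k{\left(-2 \right)} \right)} 19 o = 30 \left(3 - 2\right) 19 \cdot 7 = 30 \cdot 1 \cdot 19 \cdot 7 = 30 \cdot 19 \cdot 7 = 570 \cdot 7 = 3990$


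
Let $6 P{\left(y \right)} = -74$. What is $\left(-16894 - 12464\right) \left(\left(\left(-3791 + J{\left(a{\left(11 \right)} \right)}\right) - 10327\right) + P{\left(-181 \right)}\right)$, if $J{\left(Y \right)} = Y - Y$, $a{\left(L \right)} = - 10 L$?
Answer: $414838326$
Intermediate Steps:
$J{\left(Y \right)} = 0$
$P{\left(y \right)} = - \frac{37}{3}$ ($P{\left(y \right)} = \frac{1}{6} \left(-74\right) = - \frac{37}{3}$)
$\left(-16894 - 12464\right) \left(\left(\left(-3791 + J{\left(a{\left(11 \right)} \right)}\right) - 10327\right) + P{\left(-181 \right)}\right) = \left(-16894 - 12464\right) \left(\left(\left(-3791 + 0\right) - 10327\right) - \frac{37}{3}\right) = - 29358 \left(\left(-3791 - 10327\right) - \frac{37}{3}\right) = - 29358 \left(-14118 - \frac{37}{3}\right) = \left(-29358\right) \left(- \frac{42391}{3}\right) = 414838326$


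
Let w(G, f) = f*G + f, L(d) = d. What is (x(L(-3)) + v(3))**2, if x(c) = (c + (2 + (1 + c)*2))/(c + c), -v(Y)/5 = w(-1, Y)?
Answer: 25/36 ≈ 0.69444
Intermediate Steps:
w(G, f) = f + G*f (w(G, f) = G*f + f = f + G*f)
v(Y) = 0 (v(Y) = -5*Y*(1 - 1) = -5*Y*0 = -5*0 = 0)
x(c) = (4 + 3*c)/(2*c) (x(c) = (c + (2 + (2 + 2*c)))/((2*c)) = (c + (4 + 2*c))*(1/(2*c)) = (4 + 3*c)*(1/(2*c)) = (4 + 3*c)/(2*c))
(x(L(-3)) + v(3))**2 = ((3/2 + 2/(-3)) + 0)**2 = ((3/2 + 2*(-1/3)) + 0)**2 = ((3/2 - 2/3) + 0)**2 = (5/6 + 0)**2 = (5/6)**2 = 25/36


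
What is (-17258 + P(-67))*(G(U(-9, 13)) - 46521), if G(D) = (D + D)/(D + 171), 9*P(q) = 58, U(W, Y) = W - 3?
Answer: 382822178944/477 ≈ 8.0256e+8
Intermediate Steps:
U(W, Y) = -3 + W
P(q) = 58/9 (P(q) = (1/9)*58 = 58/9)
G(D) = 2*D/(171 + D) (G(D) = (2*D)/(171 + D) = 2*D/(171 + D))
(-17258 + P(-67))*(G(U(-9, 13)) - 46521) = (-17258 + 58/9)*(2*(-3 - 9)/(171 + (-3 - 9)) - 46521) = -155264*(2*(-12)/(171 - 12) - 46521)/9 = -155264*(2*(-12)/159 - 46521)/9 = -155264*(2*(-12)*(1/159) - 46521)/9 = -155264*(-8/53 - 46521)/9 = -155264/9*(-2465621/53) = 382822178944/477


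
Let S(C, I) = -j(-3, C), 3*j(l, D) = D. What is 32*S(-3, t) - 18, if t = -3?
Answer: 14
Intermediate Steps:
j(l, D) = D/3
S(C, I) = -C/3
32*S(-3, t) - 18 = 32*(-⅓*(-3)) - 18 = 32*1 - 18 = 32 - 18 = 14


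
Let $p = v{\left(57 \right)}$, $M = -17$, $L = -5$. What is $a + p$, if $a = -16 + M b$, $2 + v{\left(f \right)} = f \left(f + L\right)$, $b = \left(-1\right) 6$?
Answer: $3048$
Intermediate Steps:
$b = -6$
$v{\left(f \right)} = -2 + f \left(-5 + f\right)$ ($v{\left(f \right)} = -2 + f \left(f - 5\right) = -2 + f \left(-5 + f\right)$)
$a = 86$ ($a = -16 - -102 = -16 + 102 = 86$)
$p = 2962$ ($p = -2 + 57^{2} - 285 = -2 + 3249 - 285 = 2962$)
$a + p = 86 + 2962 = 3048$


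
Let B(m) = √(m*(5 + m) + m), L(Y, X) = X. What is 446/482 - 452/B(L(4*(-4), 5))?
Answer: 223/241 - 452*√55/55 ≈ -60.022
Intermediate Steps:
B(m) = √(m + m*(5 + m))
446/482 - 452/B(L(4*(-4), 5)) = 446/482 - 452*√5/(5*√(6 + 5)) = 446*(1/482) - 452*√55/55 = 223/241 - 452*√55/55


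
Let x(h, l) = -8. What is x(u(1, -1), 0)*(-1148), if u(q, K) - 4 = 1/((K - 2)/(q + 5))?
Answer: 9184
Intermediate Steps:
u(q, K) = 4 + (5 + q)/(-2 + K) (u(q, K) = 4 + 1/((K - 2)/(q + 5)) = 4 + 1/((-2 + K)/(5 + q)) = 4 + (5 + q)/(-2 + K))
x(u(1, -1), 0)*(-1148) = -8*(-1148) = 9184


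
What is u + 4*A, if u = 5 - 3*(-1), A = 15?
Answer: 68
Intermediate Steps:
u = 8 (u = 5 + 3 = 8)
u + 4*A = 8 + 4*15 = 8 + 60 = 68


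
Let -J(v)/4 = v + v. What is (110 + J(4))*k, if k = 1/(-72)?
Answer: -13/12 ≈ -1.0833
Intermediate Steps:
k = -1/72 ≈ -0.013889
J(v) = -8*v (J(v) = -4*(v + v) = -8*v)
(110 + J(4))*k = (110 - 8*4)*(-1/72) = (110 - 32)*(-1/72) = 78*(-1/72) = -13/12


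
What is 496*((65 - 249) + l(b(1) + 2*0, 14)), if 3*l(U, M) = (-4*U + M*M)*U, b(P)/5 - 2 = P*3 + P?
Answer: 285696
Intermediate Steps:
b(P) = 10 + 20*P (b(P) = 10 + 5*(P*3 + P) = 10 + 5*(3*P + P) = 10 + 5*(4*P) = 10 + 20*P)
l(U, M) = U*(M**2 - 4*U)/3 (l(U, M) = ((-4*U + M*M)*U)/3 = ((-4*U + M**2)*U)/3 = ((M**2 - 4*U)*U)/3 = (U*(M**2 - 4*U))/3 = U*(M**2 - 4*U)/3)
496*((65 - 249) + l(b(1) + 2*0, 14)) = 496*((65 - 249) + ((10 + 20*1) + 2*0)*(14**2 - 4*((10 + 20*1) + 2*0))/3) = 496*(-184 + ((10 + 20) + 0)*(196 - 4*((10 + 20) + 0))/3) = 496*(-184 + (30 + 0)*(196 - 4*(30 + 0))/3) = 496*(-184 + (1/3)*30*(196 - 4*30)) = 496*(-184 + (1/3)*30*(196 - 120)) = 496*(-184 + (1/3)*30*76) = 496*(-184 + 760) = 496*576 = 285696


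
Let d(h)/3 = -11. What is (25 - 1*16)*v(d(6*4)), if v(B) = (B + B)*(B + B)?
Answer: 39204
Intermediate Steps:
d(h) = -33 (d(h) = 3*(-11) = -33)
v(B) = 4*B**2 (v(B) = (2*B)*(2*B) = 4*B**2)
(25 - 1*16)*v(d(6*4)) = (25 - 1*16)*(4*(-33)**2) = (25 - 16)*(4*1089) = 9*4356 = 39204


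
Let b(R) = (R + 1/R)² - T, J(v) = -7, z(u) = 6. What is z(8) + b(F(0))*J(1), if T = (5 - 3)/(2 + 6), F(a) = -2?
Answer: -36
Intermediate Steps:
T = ¼ (T = 2/8 = 2*(⅛) = ¼ ≈ 0.25000)
b(R) = -¼ + (R + 1/R)² (b(R) = (R + 1/R)² - 1*¼ = (R + 1/R)² - ¼ = -¼ + (R + 1/R)²)
z(8) + b(F(0))*J(1) = 6 + (-¼ + (1 + (-2)²)²/(-2)²)*(-7) = 6 + (-¼ + (1 + 4)²/4)*(-7) = 6 + (-¼ + (¼)*5²)*(-7) = 6 + (-¼ + (¼)*25)*(-7) = 6 + (-¼ + 25/4)*(-7) = 6 + 6*(-7) = 6 - 42 = -36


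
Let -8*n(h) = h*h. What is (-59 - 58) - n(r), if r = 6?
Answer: -225/2 ≈ -112.50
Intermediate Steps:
n(h) = -h²/8 (n(h) = -h*h/8 = -h²/8)
(-59 - 58) - n(r) = (-59 - 58) - (-1)*6²/8 = -117 - (-1)*36/8 = -117 - 1*(-9/2) = -117 + 9/2 = -225/2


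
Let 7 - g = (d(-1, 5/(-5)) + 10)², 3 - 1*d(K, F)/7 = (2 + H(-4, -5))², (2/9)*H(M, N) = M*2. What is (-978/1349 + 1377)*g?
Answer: -120641012113830/1349 ≈ -8.9430e+10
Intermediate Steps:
H(M, N) = 9*M (H(M, N) = 9*(M*2)/2 = 9*(2*M)/2 = 9*M)
d(K, F) = -8071 (d(K, F) = 21 - 7*(2 + 9*(-4))² = 21 - 7*(2 - 36)² = 21 - 7*(-34)² = 21 - 7*1156 = 21 - 8092 = -8071)
g = -64979714 (g = 7 - (-8071 + 10)² = 7 - 1*(-8061)² = 7 - 1*64979721 = 7 - 64979721 = -64979714)
(-978/1349 + 1377)*g = (-978/1349 + 1377)*(-64979714) = (1856595/1349)*(-64979714) = -120641012113830/1349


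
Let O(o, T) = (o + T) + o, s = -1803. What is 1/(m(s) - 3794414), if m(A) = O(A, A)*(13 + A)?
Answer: 1/5887696 ≈ 1.6985e-7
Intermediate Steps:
O(o, T) = T + 2*o (O(o, T) = (T + o) + o = T + 2*o)
m(A) = 3*A*(13 + A) (m(A) = (A + 2*A)*(13 + A) = (3*A)*(13 + A) = 3*A*(13 + A))
1/(m(s) - 3794414) = 1/(3*(-1803)*(13 - 1803) - 3794414) = 1/(3*(-1803)*(-1790) - 3794414) = 1/(9682110 - 3794414) = 1/5887696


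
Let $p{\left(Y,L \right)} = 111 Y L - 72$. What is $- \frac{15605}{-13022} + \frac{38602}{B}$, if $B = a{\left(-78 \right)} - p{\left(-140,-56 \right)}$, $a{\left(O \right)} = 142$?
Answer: $\frac{384531779}{333219958} \approx 1.154$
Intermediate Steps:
$p{\left(Y,L \right)} = -72 + 111 L Y$ ($p{\left(Y,L \right)} = 111 L Y - 72 = -72 + 111 L Y$)
$B = -870026$ ($B = 142 - \left(-72 + 111 \left(-56\right) \left(-140\right)\right) = 142 - \left(-72 + 870240\right) = 142 - 870168 = -870026$)
$- \frac{15605}{-13022} + \frac{38602}{B} = - \frac{15605}{-13022} + \frac{38602}{-870026} = \left(-15605\right) \left(- \frac{1}{13022}\right) + 38602 \left(- \frac{1}{870026}\right) = \frac{15605}{13022} - \frac{19301}{435013} = \frac{384531779}{333219958}$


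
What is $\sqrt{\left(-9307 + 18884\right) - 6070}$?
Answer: $\sqrt{3507} \approx 59.22$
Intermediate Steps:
$\sqrt{\left(-9307 + 18884\right) - 6070} = \sqrt{9577 - 6070} = \sqrt{3507}$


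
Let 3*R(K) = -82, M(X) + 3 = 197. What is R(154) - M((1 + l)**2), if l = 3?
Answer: -664/3 ≈ -221.33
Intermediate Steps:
M(X) = 194 (M(X) = -3 + 197 = 194)
R(K) = -82/3 (R(K) = (1/3)*(-82) = -82/3)
R(154) - M((1 + l)**2) = -82/3 - 1*194 = -82/3 - 194 = -664/3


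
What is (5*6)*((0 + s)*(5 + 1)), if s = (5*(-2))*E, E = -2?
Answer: 3600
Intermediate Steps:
s = 20 (s = (5*(-2))*(-2) = -10*(-2) = 20)
(5*6)*((0 + s)*(5 + 1)) = (5*6)*((0 + 20)*(5 + 1)) = 30*(20*6) = 30*120 = 3600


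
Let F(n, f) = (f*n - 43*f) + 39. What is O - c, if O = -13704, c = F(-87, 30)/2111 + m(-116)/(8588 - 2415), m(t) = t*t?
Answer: -178584177575/13031203 ≈ -13704.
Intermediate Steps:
F(n, f) = 39 - 43*f + f*n (F(n, f) = (-43*f + f*n) + 39 = 39 - 43*f + f*n)
m(t) = t²
c = 4571663/13031203 (c = (39 - 43*30 + 30*(-87))/2111 + (-116)²/(8588 - 2415) = (39 - 1290 - 2610)*(1/2111) + 13456/6173 = -3861*1/2111 + 13456*(1/6173) = -3861/2111 + 13456/6173 = 4571663/13031203 ≈ 0.35082)
O - c = -13704 - 1*4571663/13031203 = -13704 - 4571663/13031203 = -178584177575/13031203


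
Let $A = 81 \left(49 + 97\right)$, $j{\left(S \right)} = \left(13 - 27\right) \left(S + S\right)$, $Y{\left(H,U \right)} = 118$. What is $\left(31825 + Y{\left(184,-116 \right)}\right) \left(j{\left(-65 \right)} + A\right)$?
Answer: $435894178$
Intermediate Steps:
$j{\left(S \right)} = - 28 S$ ($j{\left(S \right)} = - 14 \cdot 2 S = - 28 S$)
$A = 11826$ ($A = 81 \cdot 146 = 11826$)
$\left(31825 + Y{\left(184,-116 \right)}\right) \left(j{\left(-65 \right)} + A\right) = \left(31825 + 118\right) \left(\left(-28\right) \left(-65\right) + 11826\right) = 31943 \left(1820 + 11826\right) = 31943 \cdot 13646 = 435894178$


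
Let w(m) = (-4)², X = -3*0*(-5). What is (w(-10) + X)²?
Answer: 256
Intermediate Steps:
X = 0 (X = 0*(-5) = 0)
w(m) = 16
(w(-10) + X)² = (16 + 0)² = 16² = 256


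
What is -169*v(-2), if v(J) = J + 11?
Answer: -1521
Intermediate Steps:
v(J) = 11 + J
-169*v(-2) = -169*(11 - 2) = -169*9 = -1521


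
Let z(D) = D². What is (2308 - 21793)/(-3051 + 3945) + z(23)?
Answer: 151147/298 ≈ 507.20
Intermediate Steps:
(2308 - 21793)/(-3051 + 3945) + z(23) = (2308 - 21793)/(-3051 + 3945) + 23² = -19485/894 + 529 = -19485*1/894 + 529 = -6495/298 + 529 = 151147/298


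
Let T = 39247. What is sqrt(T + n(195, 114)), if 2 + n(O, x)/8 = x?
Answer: sqrt(40143) ≈ 200.36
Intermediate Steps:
n(O, x) = -16 + 8*x
sqrt(T + n(195, 114)) = sqrt(39247 + (-16 + 8*114)) = sqrt(39247 + (-16 + 912)) = sqrt(39247 + 896) = sqrt(40143)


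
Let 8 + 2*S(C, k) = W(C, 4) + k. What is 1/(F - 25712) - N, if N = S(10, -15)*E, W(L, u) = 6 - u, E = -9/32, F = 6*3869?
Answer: -236093/79936 ≈ -2.9535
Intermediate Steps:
F = 23214
E = -9/32 (E = -9*1/32 = -9/32 ≈ -0.28125)
S(C, k) = -3 + k/2 (S(C, k) = -4 + ((6 - 1*4) + k)/2 = -4 + ((6 - 4) + k)/2 = -4 + (2 + k)/2 = -4 + (1 + k/2) = -3 + k/2)
N = 189/64 (N = (-3 + (½)*(-15))*(-9/32) = (-3 - 15/2)*(-9/32) = -21/2*(-9/32) = 189/64 ≈ 2.9531)
1/(F - 25712) - N = 1/(23214 - 25712) - 1*189/64 = 1/(-2498) - 189/64 = -1/2498 - 189/64 = -236093/79936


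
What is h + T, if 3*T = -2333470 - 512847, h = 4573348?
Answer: 10873727/3 ≈ 3.6246e+6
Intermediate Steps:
T = -2846317/3 (T = (-2333470 - 512847)/3 = (⅓)*(-2846317) = -2846317/3 ≈ -9.4877e+5)
h + T = 4573348 - 2846317/3 = 10873727/3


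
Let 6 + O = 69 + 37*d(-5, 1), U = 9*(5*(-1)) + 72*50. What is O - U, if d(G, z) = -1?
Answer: -3529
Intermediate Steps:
U = 3555 (U = 9*(-5) + 3600 = -45 + 3600 = 3555)
O = 26 (O = -6 + (69 + 37*(-1)) = -6 + (69 - 37) = -6 + 32 = 26)
O - U = 26 - 1*3555 = 26 - 3555 = -3529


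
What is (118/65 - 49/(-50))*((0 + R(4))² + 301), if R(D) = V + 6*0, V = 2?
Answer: 110837/130 ≈ 852.59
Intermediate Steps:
R(D) = 2 (R(D) = 2 + 6*0 = 2 + 0 = 2)
(118/65 - 49/(-50))*((0 + R(4))² + 301) = (118/65 - 49/(-50))*((0 + 2)² + 301) = (118*(1/65) - 49*(-1/50))*(2² + 301) = (118/65 + 49/50)*(4 + 301) = (1817/650)*305 = 110837/130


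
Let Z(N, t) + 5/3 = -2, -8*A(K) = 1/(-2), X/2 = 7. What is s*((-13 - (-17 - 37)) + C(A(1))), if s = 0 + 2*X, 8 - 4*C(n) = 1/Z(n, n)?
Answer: 13265/11 ≈ 1205.9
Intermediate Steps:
X = 14 (X = 2*7 = 14)
A(K) = 1/16 (A(K) = -⅛/(-2) = -⅛*(-½) = 1/16)
Z(N, t) = -11/3 (Z(N, t) = -5/3 - 2 = -11/3)
C(n) = 91/44 (C(n) = 2 - 1/(4*(-11/3)) = 2 - ¼*(-3/11) = 2 + 3/44 = 91/44)
s = 28 (s = 0 + 2*14 = 0 + 28 = 28)
s*((-13 - (-17 - 37)) + C(A(1))) = 28*((-13 - (-17 - 37)) + 91/44) = 28*((-13 - 1*(-54)) + 91/44) = 28*((-13 + 54) + 91/44) = 28*(41 + 91/44) = 28*(1895/44) = 13265/11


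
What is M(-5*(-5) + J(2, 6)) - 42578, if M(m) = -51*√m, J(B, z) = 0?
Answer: -42833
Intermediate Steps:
M(-5*(-5) + J(2, 6)) - 42578 = -51*√(-5*(-5) + 0) - 42578 = -51*√(25 + 0) - 42578 = -51*√25 - 42578 = -51*5 - 42578 = -255 - 42578 = -42833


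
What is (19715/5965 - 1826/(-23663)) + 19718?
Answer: 556733813189/28229959 ≈ 19721.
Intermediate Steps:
(19715/5965 - 1826/(-23663)) + 19718 = (19715*(1/5965) - 1826*(-1/23663)) + 19718 = (3943/1193 + 1826/23663) + 19718 = 95481627/28229959 + 19718 = 556733813189/28229959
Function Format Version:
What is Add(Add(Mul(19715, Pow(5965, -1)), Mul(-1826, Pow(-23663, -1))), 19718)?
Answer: Rational(556733813189, 28229959) ≈ 19721.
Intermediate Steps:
Add(Add(Mul(19715, Pow(5965, -1)), Mul(-1826, Pow(-23663, -1))), 19718) = Add(Add(Mul(19715, Rational(1, 5965)), Mul(-1826, Rational(-1, 23663))), 19718) = Add(Add(Rational(3943, 1193), Rational(1826, 23663)), 19718) = Add(Rational(95481627, 28229959), 19718) = Rational(556733813189, 28229959)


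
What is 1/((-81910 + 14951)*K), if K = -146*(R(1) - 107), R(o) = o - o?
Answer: -1/1046033498 ≈ -9.5599e-10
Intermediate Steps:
R(o) = 0
K = 15622 (K = -146*(0 - 107) = -146*(-107) = 15622)
1/((-81910 + 14951)*K) = 1/((-81910 + 14951)*15622) = (1/15622)/(-66959) = -1/66959*1/15622 = -1/1046033498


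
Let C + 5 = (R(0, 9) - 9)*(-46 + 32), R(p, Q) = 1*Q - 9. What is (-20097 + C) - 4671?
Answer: -24647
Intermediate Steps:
R(p, Q) = -9 + Q (R(p, Q) = Q - 9 = -9 + Q)
C = 121 (C = -5 + ((-9 + 9) - 9)*(-46 + 32) = -5 + (0 - 9)*(-14) = -5 - 9*(-14) = -5 + 126 = 121)
(-20097 + C) - 4671 = (-20097 + 121) - 4671 = -19976 - 4671 = -24647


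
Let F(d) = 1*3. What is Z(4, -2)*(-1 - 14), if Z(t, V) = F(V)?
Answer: -45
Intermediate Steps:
F(d) = 3
Z(t, V) = 3
Z(4, -2)*(-1 - 14) = 3*(-1 - 14) = 3*(-15) = -45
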